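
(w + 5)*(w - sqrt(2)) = w^2 - sqrt(2)*w + 5*w - 5*sqrt(2)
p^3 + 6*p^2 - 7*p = p*(p - 1)*(p + 7)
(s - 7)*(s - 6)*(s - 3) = s^3 - 16*s^2 + 81*s - 126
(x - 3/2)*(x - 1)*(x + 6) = x^3 + 7*x^2/2 - 27*x/2 + 9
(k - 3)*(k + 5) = k^2 + 2*k - 15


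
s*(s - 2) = s^2 - 2*s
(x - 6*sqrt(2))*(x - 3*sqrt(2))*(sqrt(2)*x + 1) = sqrt(2)*x^3 - 17*x^2 + 27*sqrt(2)*x + 36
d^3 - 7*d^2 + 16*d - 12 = (d - 3)*(d - 2)^2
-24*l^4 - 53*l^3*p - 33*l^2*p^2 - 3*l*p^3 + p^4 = (-8*l + p)*(l + p)^2*(3*l + p)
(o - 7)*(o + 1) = o^2 - 6*o - 7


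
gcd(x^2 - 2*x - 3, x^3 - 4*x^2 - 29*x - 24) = x + 1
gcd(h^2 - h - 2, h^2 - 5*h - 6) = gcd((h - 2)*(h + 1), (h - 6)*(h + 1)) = h + 1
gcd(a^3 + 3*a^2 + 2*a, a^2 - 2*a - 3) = a + 1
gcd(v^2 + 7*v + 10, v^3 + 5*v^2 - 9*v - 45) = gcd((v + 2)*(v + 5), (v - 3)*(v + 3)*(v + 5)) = v + 5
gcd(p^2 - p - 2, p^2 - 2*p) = p - 2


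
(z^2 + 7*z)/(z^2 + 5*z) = (z + 7)/(z + 5)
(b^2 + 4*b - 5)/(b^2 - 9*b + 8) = (b + 5)/(b - 8)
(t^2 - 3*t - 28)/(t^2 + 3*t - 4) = (t - 7)/(t - 1)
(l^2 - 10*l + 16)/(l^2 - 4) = (l - 8)/(l + 2)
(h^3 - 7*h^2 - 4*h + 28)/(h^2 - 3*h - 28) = (h^2 - 4)/(h + 4)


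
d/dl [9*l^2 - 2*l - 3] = 18*l - 2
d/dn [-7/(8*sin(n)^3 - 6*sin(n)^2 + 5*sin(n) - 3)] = 7*(24*sin(n)^2 - 12*sin(n) + 5)*cos(n)/(8*sin(n)^3 - 6*sin(n)^2 + 5*sin(n) - 3)^2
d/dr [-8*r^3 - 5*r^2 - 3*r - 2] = -24*r^2 - 10*r - 3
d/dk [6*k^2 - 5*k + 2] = 12*k - 5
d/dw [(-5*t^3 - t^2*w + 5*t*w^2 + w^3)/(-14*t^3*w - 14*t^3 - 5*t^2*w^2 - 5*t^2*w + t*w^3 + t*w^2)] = ((t^2 - 10*t*w - 3*w^2)*(14*t^2*w + 14*t^2 + 5*t*w^2 + 5*t*w - w^3 - w^2) - (5*t^3 + t^2*w - 5*t*w^2 - w^3)*(14*t^2 + 10*t*w + 5*t - 3*w^2 - 2*w))/(t*(14*t^2*w + 14*t^2 + 5*t*w^2 + 5*t*w - w^3 - w^2)^2)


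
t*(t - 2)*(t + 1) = t^3 - t^2 - 2*t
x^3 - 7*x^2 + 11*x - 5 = (x - 5)*(x - 1)^2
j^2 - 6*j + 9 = (j - 3)^2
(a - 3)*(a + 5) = a^2 + 2*a - 15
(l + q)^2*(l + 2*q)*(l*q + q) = l^4*q + 4*l^3*q^2 + l^3*q + 5*l^2*q^3 + 4*l^2*q^2 + 2*l*q^4 + 5*l*q^3 + 2*q^4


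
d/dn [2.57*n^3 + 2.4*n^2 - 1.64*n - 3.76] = 7.71*n^2 + 4.8*n - 1.64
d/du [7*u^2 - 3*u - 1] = 14*u - 3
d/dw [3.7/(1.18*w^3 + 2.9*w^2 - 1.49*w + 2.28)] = (-13.098*w^2 - 21.46*w + 5.513)/(1.18*w^3 + 2.9*w^2 - 1.49*w + 2.28)^2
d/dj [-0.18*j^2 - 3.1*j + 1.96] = -0.36*j - 3.1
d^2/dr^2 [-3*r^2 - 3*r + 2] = -6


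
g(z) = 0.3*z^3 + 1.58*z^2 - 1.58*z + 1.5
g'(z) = 0.9*z^2 + 3.16*z - 1.58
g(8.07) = 249.31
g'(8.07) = 82.53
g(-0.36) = 2.26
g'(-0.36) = -2.60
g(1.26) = 2.62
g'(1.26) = 3.83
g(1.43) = 3.35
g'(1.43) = 4.78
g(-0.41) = 2.39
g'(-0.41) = -2.72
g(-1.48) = 6.33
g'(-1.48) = -4.29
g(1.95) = 6.65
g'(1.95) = 8.00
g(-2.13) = 9.13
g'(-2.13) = -4.23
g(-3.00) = 12.36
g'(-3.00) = -2.96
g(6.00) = 113.70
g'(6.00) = 49.78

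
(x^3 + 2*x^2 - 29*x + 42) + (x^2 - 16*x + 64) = x^3 + 3*x^2 - 45*x + 106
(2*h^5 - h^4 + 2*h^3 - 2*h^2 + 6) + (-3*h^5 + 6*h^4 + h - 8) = -h^5 + 5*h^4 + 2*h^3 - 2*h^2 + h - 2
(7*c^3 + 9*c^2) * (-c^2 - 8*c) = -7*c^5 - 65*c^4 - 72*c^3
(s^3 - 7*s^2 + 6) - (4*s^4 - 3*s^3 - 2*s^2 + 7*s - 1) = -4*s^4 + 4*s^3 - 5*s^2 - 7*s + 7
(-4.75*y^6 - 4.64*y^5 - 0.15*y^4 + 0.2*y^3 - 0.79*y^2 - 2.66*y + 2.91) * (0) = 0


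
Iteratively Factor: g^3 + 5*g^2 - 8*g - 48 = (g + 4)*(g^2 + g - 12) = (g + 4)^2*(g - 3)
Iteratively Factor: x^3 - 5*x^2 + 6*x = (x - 2)*(x^2 - 3*x) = (x - 3)*(x - 2)*(x)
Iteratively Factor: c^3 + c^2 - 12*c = (c + 4)*(c^2 - 3*c) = (c - 3)*(c + 4)*(c)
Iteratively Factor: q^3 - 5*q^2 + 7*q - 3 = (q - 1)*(q^2 - 4*q + 3) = (q - 1)^2*(q - 3)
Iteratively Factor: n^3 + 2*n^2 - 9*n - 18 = (n - 3)*(n^2 + 5*n + 6) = (n - 3)*(n + 3)*(n + 2)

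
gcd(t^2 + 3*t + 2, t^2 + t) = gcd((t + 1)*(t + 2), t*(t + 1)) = t + 1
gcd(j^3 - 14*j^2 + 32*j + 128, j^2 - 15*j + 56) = j - 8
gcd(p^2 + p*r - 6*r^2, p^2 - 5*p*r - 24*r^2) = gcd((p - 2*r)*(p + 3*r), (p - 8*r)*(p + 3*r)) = p + 3*r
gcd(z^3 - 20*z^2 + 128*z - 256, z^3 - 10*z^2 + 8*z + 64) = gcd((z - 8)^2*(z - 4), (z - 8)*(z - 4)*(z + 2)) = z^2 - 12*z + 32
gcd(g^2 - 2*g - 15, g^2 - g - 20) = g - 5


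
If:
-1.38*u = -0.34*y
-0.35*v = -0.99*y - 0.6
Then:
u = 0.246376811594203*y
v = 2.82857142857143*y + 1.71428571428571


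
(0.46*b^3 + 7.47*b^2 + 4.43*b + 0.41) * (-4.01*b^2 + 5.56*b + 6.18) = -1.8446*b^5 - 27.3971*b^4 + 26.6117*b^3 + 69.1513*b^2 + 29.657*b + 2.5338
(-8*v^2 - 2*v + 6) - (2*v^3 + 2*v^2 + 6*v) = -2*v^3 - 10*v^2 - 8*v + 6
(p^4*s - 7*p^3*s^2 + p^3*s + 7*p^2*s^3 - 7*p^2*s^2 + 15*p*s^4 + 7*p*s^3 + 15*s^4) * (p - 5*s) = p^5*s - 12*p^4*s^2 + p^4*s + 42*p^3*s^3 - 12*p^3*s^2 - 20*p^2*s^4 + 42*p^2*s^3 - 75*p*s^5 - 20*p*s^4 - 75*s^5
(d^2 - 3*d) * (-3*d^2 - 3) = -3*d^4 + 9*d^3 - 3*d^2 + 9*d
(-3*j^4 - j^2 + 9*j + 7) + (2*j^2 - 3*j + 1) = -3*j^4 + j^2 + 6*j + 8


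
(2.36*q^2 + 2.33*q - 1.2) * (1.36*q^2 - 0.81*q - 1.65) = 3.2096*q^4 + 1.2572*q^3 - 7.4133*q^2 - 2.8725*q + 1.98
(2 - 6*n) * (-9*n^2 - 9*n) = 54*n^3 + 36*n^2 - 18*n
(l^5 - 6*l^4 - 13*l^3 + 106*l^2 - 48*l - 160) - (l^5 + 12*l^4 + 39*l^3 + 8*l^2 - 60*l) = -18*l^4 - 52*l^3 + 98*l^2 + 12*l - 160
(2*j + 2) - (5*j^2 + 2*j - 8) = 10 - 5*j^2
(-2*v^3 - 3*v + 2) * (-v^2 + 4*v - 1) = 2*v^5 - 8*v^4 + 5*v^3 - 14*v^2 + 11*v - 2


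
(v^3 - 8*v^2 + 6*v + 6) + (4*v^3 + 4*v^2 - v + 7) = 5*v^3 - 4*v^2 + 5*v + 13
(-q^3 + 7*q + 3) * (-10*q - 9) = 10*q^4 + 9*q^3 - 70*q^2 - 93*q - 27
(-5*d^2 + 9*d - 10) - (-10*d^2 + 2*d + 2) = 5*d^2 + 7*d - 12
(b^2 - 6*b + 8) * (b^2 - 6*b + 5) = b^4 - 12*b^3 + 49*b^2 - 78*b + 40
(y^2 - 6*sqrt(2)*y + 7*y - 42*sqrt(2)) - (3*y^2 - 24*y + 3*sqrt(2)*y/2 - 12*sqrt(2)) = -2*y^2 - 15*sqrt(2)*y/2 + 31*y - 30*sqrt(2)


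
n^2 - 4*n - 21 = (n - 7)*(n + 3)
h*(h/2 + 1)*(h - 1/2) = h^3/2 + 3*h^2/4 - h/2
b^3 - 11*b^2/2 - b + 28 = (b - 4)*(b - 7/2)*(b + 2)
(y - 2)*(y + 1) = y^2 - y - 2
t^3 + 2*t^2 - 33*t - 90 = (t - 6)*(t + 3)*(t + 5)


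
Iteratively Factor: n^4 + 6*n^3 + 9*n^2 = (n + 3)*(n^3 + 3*n^2) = n*(n + 3)*(n^2 + 3*n) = n*(n + 3)^2*(n)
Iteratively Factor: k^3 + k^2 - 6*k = (k + 3)*(k^2 - 2*k) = (k - 2)*(k + 3)*(k)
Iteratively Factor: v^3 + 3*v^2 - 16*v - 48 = (v - 4)*(v^2 + 7*v + 12) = (v - 4)*(v + 3)*(v + 4)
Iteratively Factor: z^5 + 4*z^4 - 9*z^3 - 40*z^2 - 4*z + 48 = (z - 3)*(z^4 + 7*z^3 + 12*z^2 - 4*z - 16) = (z - 3)*(z + 2)*(z^3 + 5*z^2 + 2*z - 8) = (z - 3)*(z + 2)*(z + 4)*(z^2 + z - 2) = (z - 3)*(z - 1)*(z + 2)*(z + 4)*(z + 2)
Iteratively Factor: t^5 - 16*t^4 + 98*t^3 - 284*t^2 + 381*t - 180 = (t - 4)*(t^4 - 12*t^3 + 50*t^2 - 84*t + 45) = (t - 4)*(t - 3)*(t^3 - 9*t^2 + 23*t - 15) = (t - 4)*(t - 3)^2*(t^2 - 6*t + 5) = (t - 4)*(t - 3)^2*(t - 1)*(t - 5)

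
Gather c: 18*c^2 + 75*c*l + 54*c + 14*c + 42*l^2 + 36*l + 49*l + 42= 18*c^2 + c*(75*l + 68) + 42*l^2 + 85*l + 42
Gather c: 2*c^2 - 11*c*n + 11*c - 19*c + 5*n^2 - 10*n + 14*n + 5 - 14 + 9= 2*c^2 + c*(-11*n - 8) + 5*n^2 + 4*n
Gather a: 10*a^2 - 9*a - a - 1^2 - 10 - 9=10*a^2 - 10*a - 20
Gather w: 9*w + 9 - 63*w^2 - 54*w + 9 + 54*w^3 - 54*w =54*w^3 - 63*w^2 - 99*w + 18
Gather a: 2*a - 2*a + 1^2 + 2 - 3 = 0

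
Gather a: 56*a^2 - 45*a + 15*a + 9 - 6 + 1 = 56*a^2 - 30*a + 4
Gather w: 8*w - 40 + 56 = 8*w + 16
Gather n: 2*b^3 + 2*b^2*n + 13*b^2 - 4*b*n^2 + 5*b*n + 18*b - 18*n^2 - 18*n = 2*b^3 + 13*b^2 + 18*b + n^2*(-4*b - 18) + n*(2*b^2 + 5*b - 18)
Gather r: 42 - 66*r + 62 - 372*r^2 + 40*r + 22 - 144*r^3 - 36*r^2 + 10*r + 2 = -144*r^3 - 408*r^2 - 16*r + 128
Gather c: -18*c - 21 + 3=-18*c - 18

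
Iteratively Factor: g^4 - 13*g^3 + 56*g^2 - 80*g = (g - 5)*(g^3 - 8*g^2 + 16*g) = (g - 5)*(g - 4)*(g^2 - 4*g) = g*(g - 5)*(g - 4)*(g - 4)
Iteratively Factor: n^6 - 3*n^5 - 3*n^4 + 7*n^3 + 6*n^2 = (n + 1)*(n^5 - 4*n^4 + n^3 + 6*n^2) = (n + 1)^2*(n^4 - 5*n^3 + 6*n^2) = (n - 3)*(n + 1)^2*(n^3 - 2*n^2) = n*(n - 3)*(n + 1)^2*(n^2 - 2*n) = n^2*(n - 3)*(n + 1)^2*(n - 2)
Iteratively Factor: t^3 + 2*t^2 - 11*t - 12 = (t - 3)*(t^2 + 5*t + 4) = (t - 3)*(t + 4)*(t + 1)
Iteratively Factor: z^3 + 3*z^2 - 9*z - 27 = (z + 3)*(z^2 - 9) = (z + 3)^2*(z - 3)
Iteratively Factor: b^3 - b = (b)*(b^2 - 1) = b*(b + 1)*(b - 1)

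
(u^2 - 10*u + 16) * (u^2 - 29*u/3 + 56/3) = u^4 - 59*u^3/3 + 394*u^2/3 - 1024*u/3 + 896/3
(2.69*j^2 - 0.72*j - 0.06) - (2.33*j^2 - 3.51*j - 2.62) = 0.36*j^2 + 2.79*j + 2.56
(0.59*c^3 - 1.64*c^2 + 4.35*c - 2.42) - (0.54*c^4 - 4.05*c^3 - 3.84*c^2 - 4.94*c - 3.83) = -0.54*c^4 + 4.64*c^3 + 2.2*c^2 + 9.29*c + 1.41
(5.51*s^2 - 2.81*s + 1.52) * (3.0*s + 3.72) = 16.53*s^3 + 12.0672*s^2 - 5.8932*s + 5.6544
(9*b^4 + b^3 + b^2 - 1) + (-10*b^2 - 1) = 9*b^4 + b^3 - 9*b^2 - 2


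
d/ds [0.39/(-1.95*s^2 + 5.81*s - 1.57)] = (1.521*s - 2.2659)/(1.95*s^2 - 5.81*s + 1.57)^2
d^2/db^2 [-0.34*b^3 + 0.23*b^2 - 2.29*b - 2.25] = 0.46 - 2.04*b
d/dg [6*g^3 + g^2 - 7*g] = 18*g^2 + 2*g - 7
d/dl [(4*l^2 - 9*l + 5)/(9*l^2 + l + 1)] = (85*l^2 - 82*l - 14)/(81*l^4 + 18*l^3 + 19*l^2 + 2*l + 1)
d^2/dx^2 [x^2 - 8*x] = 2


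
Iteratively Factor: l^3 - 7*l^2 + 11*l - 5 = (l - 5)*(l^2 - 2*l + 1) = (l - 5)*(l - 1)*(l - 1)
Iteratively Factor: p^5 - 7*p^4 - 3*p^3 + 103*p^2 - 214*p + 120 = (p + 4)*(p^4 - 11*p^3 + 41*p^2 - 61*p + 30) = (p - 3)*(p + 4)*(p^3 - 8*p^2 + 17*p - 10) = (p - 3)*(p - 2)*(p + 4)*(p^2 - 6*p + 5) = (p - 3)*(p - 2)*(p - 1)*(p + 4)*(p - 5)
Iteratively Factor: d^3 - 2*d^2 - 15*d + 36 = (d - 3)*(d^2 + d - 12) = (d - 3)*(d + 4)*(d - 3)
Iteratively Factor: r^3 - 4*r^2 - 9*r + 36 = (r + 3)*(r^2 - 7*r + 12) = (r - 4)*(r + 3)*(r - 3)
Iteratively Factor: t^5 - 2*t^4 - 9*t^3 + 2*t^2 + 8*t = (t)*(t^4 - 2*t^3 - 9*t^2 + 2*t + 8) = t*(t + 2)*(t^3 - 4*t^2 - t + 4) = t*(t - 4)*(t + 2)*(t^2 - 1) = t*(t - 4)*(t - 1)*(t + 2)*(t + 1)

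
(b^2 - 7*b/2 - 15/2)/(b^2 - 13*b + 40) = (b + 3/2)/(b - 8)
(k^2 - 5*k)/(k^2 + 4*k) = (k - 5)/(k + 4)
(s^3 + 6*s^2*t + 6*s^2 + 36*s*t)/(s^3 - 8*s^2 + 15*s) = (s^2 + 6*s*t + 6*s + 36*t)/(s^2 - 8*s + 15)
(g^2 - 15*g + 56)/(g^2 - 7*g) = (g - 8)/g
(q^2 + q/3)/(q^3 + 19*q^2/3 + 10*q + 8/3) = q/(q^2 + 6*q + 8)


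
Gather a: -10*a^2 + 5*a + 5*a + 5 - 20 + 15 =-10*a^2 + 10*a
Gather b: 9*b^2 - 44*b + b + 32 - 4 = 9*b^2 - 43*b + 28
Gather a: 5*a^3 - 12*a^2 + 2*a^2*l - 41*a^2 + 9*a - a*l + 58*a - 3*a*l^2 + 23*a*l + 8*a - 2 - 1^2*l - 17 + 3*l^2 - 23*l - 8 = 5*a^3 + a^2*(2*l - 53) + a*(-3*l^2 + 22*l + 75) + 3*l^2 - 24*l - 27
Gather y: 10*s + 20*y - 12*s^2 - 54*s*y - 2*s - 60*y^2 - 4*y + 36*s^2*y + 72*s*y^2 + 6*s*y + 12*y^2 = -12*s^2 + 8*s + y^2*(72*s - 48) + y*(36*s^2 - 48*s + 16)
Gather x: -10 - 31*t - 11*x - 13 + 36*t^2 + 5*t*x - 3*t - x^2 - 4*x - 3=36*t^2 - 34*t - x^2 + x*(5*t - 15) - 26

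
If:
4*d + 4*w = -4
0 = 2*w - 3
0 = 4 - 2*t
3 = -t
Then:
No Solution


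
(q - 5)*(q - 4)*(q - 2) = q^3 - 11*q^2 + 38*q - 40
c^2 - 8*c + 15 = (c - 5)*(c - 3)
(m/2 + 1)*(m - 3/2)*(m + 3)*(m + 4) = m^4/2 + 15*m^3/4 + 25*m^2/4 - 15*m/2 - 18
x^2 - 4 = (x - 2)*(x + 2)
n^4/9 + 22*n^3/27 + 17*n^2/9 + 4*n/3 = n*(n/3 + 1)^2*(n + 4/3)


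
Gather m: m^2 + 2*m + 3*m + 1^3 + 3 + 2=m^2 + 5*m + 6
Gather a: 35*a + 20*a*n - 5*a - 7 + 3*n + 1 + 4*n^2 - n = a*(20*n + 30) + 4*n^2 + 2*n - 6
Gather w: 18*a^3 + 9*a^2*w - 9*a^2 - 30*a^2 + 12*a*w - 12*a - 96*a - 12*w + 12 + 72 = 18*a^3 - 39*a^2 - 108*a + w*(9*a^2 + 12*a - 12) + 84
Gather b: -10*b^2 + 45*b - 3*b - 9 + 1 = -10*b^2 + 42*b - 8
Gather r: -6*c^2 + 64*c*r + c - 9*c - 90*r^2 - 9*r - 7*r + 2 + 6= -6*c^2 - 8*c - 90*r^2 + r*(64*c - 16) + 8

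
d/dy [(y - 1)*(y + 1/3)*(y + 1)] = 3*y^2 + 2*y/3 - 1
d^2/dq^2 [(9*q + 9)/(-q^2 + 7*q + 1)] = 18*(3*(q - 2)*(-q^2 + 7*q + 1) + (q + 1)*(2*q - 7)^2)/(-q^2 + 7*q + 1)^3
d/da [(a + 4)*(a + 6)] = 2*a + 10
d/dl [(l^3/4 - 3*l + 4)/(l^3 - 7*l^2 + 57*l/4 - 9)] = 2*(-7*l^3 + 42*l^2 - 96*l + 80)/(8*l^5 - 100*l^4 + 470*l^3 - 1035*l^2 + 1080*l - 432)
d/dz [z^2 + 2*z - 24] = 2*z + 2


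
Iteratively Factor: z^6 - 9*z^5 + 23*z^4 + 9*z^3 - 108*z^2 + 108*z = (z - 3)*(z^5 - 6*z^4 + 5*z^3 + 24*z^2 - 36*z) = (z - 3)*(z + 2)*(z^4 - 8*z^3 + 21*z^2 - 18*z) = (z - 3)^2*(z + 2)*(z^3 - 5*z^2 + 6*z) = (z - 3)^2*(z - 2)*(z + 2)*(z^2 - 3*z) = (z - 3)^3*(z - 2)*(z + 2)*(z)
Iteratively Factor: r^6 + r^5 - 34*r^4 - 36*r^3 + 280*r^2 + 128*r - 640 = (r - 2)*(r^5 + 3*r^4 - 28*r^3 - 92*r^2 + 96*r + 320) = (r - 2)^2*(r^4 + 5*r^3 - 18*r^2 - 128*r - 160) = (r - 2)^2*(r + 2)*(r^3 + 3*r^2 - 24*r - 80) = (r - 5)*(r - 2)^2*(r + 2)*(r^2 + 8*r + 16) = (r - 5)*(r - 2)^2*(r + 2)*(r + 4)*(r + 4)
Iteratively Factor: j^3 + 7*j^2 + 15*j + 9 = (j + 3)*(j^2 + 4*j + 3) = (j + 1)*(j + 3)*(j + 3)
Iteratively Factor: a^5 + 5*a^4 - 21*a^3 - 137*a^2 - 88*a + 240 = (a - 5)*(a^4 + 10*a^3 + 29*a^2 + 8*a - 48) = (a - 5)*(a - 1)*(a^3 + 11*a^2 + 40*a + 48) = (a - 5)*(a - 1)*(a + 4)*(a^2 + 7*a + 12) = (a - 5)*(a - 1)*(a + 3)*(a + 4)*(a + 4)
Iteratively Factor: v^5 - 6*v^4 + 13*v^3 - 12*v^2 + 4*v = (v - 1)*(v^4 - 5*v^3 + 8*v^2 - 4*v) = (v - 2)*(v - 1)*(v^3 - 3*v^2 + 2*v) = (v - 2)^2*(v - 1)*(v^2 - v) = (v - 2)^2*(v - 1)^2*(v)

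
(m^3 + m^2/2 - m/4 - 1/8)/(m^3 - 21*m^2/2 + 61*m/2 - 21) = (8*m^3 + 4*m^2 - 2*m - 1)/(4*(2*m^3 - 21*m^2 + 61*m - 42))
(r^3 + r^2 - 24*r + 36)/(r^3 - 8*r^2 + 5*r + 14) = (r^2 + 3*r - 18)/(r^2 - 6*r - 7)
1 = 1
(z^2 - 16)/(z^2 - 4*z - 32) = (z - 4)/(z - 8)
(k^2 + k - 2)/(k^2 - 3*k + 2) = (k + 2)/(k - 2)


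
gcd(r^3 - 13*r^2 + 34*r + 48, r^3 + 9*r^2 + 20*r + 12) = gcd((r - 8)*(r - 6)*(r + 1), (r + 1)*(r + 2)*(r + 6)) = r + 1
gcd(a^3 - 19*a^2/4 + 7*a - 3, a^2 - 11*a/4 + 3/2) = a^2 - 11*a/4 + 3/2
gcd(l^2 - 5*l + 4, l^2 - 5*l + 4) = l^2 - 5*l + 4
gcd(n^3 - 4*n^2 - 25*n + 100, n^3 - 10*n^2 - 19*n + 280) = n + 5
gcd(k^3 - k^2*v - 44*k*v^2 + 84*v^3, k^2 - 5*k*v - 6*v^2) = -k + 6*v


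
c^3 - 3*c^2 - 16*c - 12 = (c - 6)*(c + 1)*(c + 2)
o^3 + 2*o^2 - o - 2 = (o - 1)*(o + 1)*(o + 2)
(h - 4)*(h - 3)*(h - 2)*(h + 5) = h^4 - 4*h^3 - 19*h^2 + 106*h - 120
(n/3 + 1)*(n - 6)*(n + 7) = n^3/3 + 4*n^2/3 - 13*n - 42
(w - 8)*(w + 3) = w^2 - 5*w - 24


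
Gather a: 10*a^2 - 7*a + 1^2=10*a^2 - 7*a + 1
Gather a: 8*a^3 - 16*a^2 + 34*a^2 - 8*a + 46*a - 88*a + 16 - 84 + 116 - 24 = 8*a^3 + 18*a^2 - 50*a + 24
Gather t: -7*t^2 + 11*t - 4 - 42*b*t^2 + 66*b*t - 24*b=-24*b + t^2*(-42*b - 7) + t*(66*b + 11) - 4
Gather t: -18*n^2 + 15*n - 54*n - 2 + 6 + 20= -18*n^2 - 39*n + 24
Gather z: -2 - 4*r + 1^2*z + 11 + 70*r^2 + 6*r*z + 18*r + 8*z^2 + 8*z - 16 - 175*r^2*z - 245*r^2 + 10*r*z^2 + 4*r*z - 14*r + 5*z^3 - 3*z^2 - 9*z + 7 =-175*r^2 + 5*z^3 + z^2*(10*r + 5) + z*(-175*r^2 + 10*r)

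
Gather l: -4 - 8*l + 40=36 - 8*l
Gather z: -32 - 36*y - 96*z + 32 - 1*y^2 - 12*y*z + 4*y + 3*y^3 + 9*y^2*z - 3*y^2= 3*y^3 - 4*y^2 - 32*y + z*(9*y^2 - 12*y - 96)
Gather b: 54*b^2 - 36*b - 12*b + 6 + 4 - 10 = 54*b^2 - 48*b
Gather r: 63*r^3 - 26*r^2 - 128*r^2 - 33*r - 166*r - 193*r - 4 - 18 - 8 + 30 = 63*r^3 - 154*r^2 - 392*r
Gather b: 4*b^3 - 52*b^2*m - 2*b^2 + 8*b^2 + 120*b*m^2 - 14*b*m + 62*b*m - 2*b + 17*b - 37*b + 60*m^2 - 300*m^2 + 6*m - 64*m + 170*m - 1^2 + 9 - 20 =4*b^3 + b^2*(6 - 52*m) + b*(120*m^2 + 48*m - 22) - 240*m^2 + 112*m - 12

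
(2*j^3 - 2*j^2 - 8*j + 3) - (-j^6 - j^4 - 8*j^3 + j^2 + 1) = j^6 + j^4 + 10*j^3 - 3*j^2 - 8*j + 2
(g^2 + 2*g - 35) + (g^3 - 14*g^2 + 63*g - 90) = g^3 - 13*g^2 + 65*g - 125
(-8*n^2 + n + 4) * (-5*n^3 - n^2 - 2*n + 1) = 40*n^5 + 3*n^4 - 5*n^3 - 14*n^2 - 7*n + 4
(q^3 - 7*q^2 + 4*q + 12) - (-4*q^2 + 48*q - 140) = q^3 - 3*q^2 - 44*q + 152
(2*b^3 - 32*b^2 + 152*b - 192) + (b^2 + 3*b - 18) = 2*b^3 - 31*b^2 + 155*b - 210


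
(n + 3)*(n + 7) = n^2 + 10*n + 21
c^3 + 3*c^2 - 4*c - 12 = (c - 2)*(c + 2)*(c + 3)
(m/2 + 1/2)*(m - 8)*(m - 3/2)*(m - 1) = m^4/2 - 19*m^3/4 + 11*m^2/2 + 19*m/4 - 6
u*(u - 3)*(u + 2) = u^3 - u^2 - 6*u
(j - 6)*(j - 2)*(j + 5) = j^3 - 3*j^2 - 28*j + 60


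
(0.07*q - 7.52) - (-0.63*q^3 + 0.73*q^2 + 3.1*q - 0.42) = 0.63*q^3 - 0.73*q^2 - 3.03*q - 7.1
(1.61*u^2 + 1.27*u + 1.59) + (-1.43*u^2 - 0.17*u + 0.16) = 0.18*u^2 + 1.1*u + 1.75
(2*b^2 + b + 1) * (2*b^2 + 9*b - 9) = 4*b^4 + 20*b^3 - 7*b^2 - 9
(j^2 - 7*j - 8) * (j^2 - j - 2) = j^4 - 8*j^3 - 3*j^2 + 22*j + 16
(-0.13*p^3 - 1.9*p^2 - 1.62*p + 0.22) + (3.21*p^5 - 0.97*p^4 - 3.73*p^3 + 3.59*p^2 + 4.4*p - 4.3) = 3.21*p^5 - 0.97*p^4 - 3.86*p^3 + 1.69*p^2 + 2.78*p - 4.08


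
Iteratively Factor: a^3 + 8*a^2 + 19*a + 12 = (a + 1)*(a^2 + 7*a + 12) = (a + 1)*(a + 3)*(a + 4)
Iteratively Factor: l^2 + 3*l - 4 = (l - 1)*(l + 4)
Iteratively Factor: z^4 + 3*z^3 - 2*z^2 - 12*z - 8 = (z + 2)*(z^3 + z^2 - 4*z - 4) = (z - 2)*(z + 2)*(z^2 + 3*z + 2) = (z - 2)*(z + 1)*(z + 2)*(z + 2)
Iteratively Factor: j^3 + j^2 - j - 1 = (j + 1)*(j^2 - 1) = (j - 1)*(j + 1)*(j + 1)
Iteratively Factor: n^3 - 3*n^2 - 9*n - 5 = (n + 1)*(n^2 - 4*n - 5) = (n - 5)*(n + 1)*(n + 1)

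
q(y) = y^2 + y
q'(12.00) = 25.00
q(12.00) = 156.00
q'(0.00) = 1.00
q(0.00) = 0.00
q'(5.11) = 11.22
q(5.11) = 31.22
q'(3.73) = 8.46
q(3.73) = 17.64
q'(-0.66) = -0.32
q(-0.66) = -0.22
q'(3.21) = 7.42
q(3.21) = 13.51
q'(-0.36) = 0.28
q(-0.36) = -0.23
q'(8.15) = 17.30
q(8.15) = 74.57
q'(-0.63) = -0.26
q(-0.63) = -0.23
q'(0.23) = 1.46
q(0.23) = 0.28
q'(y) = 2*y + 1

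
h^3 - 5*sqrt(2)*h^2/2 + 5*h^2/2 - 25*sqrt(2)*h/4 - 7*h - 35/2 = (h + 5/2)*(h - 7*sqrt(2)/2)*(h + sqrt(2))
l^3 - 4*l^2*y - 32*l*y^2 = l*(l - 8*y)*(l + 4*y)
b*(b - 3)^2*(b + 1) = b^4 - 5*b^3 + 3*b^2 + 9*b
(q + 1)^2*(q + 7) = q^3 + 9*q^2 + 15*q + 7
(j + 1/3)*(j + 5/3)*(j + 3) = j^3 + 5*j^2 + 59*j/9 + 5/3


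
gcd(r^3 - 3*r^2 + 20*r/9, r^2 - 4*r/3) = r^2 - 4*r/3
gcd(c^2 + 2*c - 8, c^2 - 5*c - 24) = 1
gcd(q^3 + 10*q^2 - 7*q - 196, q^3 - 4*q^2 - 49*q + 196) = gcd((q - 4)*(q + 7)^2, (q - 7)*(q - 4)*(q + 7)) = q^2 + 3*q - 28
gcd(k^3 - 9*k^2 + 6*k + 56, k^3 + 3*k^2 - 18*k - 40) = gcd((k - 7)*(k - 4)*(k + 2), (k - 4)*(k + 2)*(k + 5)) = k^2 - 2*k - 8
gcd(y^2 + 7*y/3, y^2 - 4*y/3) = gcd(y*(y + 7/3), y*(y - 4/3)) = y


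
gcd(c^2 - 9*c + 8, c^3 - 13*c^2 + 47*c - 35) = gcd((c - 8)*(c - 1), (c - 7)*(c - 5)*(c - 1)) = c - 1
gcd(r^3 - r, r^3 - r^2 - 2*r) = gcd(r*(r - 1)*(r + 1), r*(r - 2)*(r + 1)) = r^2 + r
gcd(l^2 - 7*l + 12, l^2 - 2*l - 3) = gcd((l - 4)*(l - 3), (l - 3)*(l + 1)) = l - 3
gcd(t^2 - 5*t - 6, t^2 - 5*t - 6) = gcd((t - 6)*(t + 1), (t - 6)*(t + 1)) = t^2 - 5*t - 6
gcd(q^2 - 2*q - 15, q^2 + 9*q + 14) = 1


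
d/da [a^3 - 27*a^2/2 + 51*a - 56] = 3*a^2 - 27*a + 51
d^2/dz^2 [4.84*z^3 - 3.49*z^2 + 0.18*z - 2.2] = 29.04*z - 6.98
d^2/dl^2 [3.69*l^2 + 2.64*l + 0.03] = 7.38000000000000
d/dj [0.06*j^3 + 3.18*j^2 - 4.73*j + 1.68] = 0.18*j^2 + 6.36*j - 4.73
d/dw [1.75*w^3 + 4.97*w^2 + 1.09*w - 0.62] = 5.25*w^2 + 9.94*w + 1.09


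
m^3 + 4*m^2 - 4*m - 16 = (m - 2)*(m + 2)*(m + 4)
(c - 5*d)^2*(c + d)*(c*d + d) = c^4*d - 9*c^3*d^2 + c^3*d + 15*c^2*d^3 - 9*c^2*d^2 + 25*c*d^4 + 15*c*d^3 + 25*d^4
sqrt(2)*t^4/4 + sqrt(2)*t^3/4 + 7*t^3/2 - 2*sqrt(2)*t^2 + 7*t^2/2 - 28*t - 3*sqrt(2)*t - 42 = (t/2 + 1)*(t - 3)*(t + 7*sqrt(2))*(sqrt(2)*t/2 + sqrt(2))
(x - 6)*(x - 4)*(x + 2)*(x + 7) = x^4 - x^3 - 52*x^2 + 76*x + 336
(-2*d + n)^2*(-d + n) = -4*d^3 + 8*d^2*n - 5*d*n^2 + n^3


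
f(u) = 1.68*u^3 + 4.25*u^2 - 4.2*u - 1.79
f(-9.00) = -844.46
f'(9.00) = 480.54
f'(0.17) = -2.61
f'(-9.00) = 327.54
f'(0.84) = 6.50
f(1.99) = 19.92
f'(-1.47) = -5.80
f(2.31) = 31.89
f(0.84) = -1.32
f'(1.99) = 32.67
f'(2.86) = 61.34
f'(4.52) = 137.19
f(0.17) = -2.37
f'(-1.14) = -7.34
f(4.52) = 221.20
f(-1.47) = 8.23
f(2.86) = 60.26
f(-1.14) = 6.03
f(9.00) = 1529.38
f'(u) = 5.04*u^2 + 8.5*u - 4.2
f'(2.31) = 42.33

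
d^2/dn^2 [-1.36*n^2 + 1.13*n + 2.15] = -2.72000000000000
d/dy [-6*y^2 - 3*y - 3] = -12*y - 3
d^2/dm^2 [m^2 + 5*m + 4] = 2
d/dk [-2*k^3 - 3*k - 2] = -6*k^2 - 3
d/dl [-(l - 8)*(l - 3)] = 11 - 2*l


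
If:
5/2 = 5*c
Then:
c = 1/2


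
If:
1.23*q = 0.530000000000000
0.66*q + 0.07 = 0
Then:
No Solution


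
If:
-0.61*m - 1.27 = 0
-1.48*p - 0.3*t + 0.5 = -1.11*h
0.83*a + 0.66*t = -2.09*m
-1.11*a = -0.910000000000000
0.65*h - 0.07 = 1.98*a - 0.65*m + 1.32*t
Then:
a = 0.82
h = 15.98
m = -2.08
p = 11.20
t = 5.56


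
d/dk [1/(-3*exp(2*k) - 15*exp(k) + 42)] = (2*exp(k) + 5)*exp(k)/(3*(exp(2*k) + 5*exp(k) - 14)^2)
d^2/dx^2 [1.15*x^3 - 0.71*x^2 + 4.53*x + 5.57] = 6.9*x - 1.42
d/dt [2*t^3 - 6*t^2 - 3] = 6*t*(t - 2)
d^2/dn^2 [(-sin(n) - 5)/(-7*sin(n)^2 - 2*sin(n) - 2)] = (-49*sin(n)^5 - 966*sin(n)^4 - 28*sin(n)^3 + 1734*sin(n)^2 + 352*sin(n) - 108)/(7*sin(n)^2 + 2*sin(n) + 2)^3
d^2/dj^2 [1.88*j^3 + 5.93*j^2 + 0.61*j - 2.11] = 11.28*j + 11.86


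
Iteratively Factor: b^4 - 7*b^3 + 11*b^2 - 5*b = (b)*(b^3 - 7*b^2 + 11*b - 5) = b*(b - 1)*(b^2 - 6*b + 5) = b*(b - 1)^2*(b - 5)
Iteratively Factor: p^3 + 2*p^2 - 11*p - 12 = (p - 3)*(p^2 + 5*p + 4) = (p - 3)*(p + 4)*(p + 1)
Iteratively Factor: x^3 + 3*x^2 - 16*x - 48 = (x - 4)*(x^2 + 7*x + 12) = (x - 4)*(x + 4)*(x + 3)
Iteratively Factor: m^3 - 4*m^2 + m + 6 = (m + 1)*(m^2 - 5*m + 6) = (m - 3)*(m + 1)*(m - 2)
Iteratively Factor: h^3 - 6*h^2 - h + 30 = (h - 5)*(h^2 - h - 6) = (h - 5)*(h + 2)*(h - 3)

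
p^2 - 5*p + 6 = (p - 3)*(p - 2)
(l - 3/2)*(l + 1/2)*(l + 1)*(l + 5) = l^4 + 5*l^3 - 7*l^2/4 - 19*l/2 - 15/4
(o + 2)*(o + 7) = o^2 + 9*o + 14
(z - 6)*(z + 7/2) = z^2 - 5*z/2 - 21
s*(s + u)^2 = s^3 + 2*s^2*u + s*u^2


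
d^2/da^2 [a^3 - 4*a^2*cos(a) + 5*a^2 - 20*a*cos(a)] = 4*a^2*cos(a) + 16*a*sin(a) + 20*a*cos(a) + 6*a + 40*sin(a) - 8*cos(a) + 10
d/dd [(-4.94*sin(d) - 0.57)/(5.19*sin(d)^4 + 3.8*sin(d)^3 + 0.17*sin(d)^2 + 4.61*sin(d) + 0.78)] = (76.9158*sin(d)^4 + 49.3772*sin(d)^3 + 7.3378*sin(d)^2 + 0.1938*sin(d) - 1.2255)*cos(d)/(26.9361*sin(d)^8 + 39.444*sin(d)^7 + 16.2046*sin(d)^6 + 49.1438*sin(d)^5 + 43.1613*sin(d)^4 + 7.4954*sin(d)^3 + 21.5173*sin(d)^2 + 7.1916*sin(d) + 0.6084)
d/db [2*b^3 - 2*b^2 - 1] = 2*b*(3*b - 2)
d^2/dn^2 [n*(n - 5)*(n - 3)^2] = 12*n^2 - 66*n + 78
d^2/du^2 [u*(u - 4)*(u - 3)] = 6*u - 14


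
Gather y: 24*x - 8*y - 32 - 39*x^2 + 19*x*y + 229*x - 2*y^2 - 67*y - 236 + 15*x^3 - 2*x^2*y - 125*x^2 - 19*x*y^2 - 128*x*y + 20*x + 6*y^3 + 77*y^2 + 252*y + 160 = 15*x^3 - 164*x^2 + 273*x + 6*y^3 + y^2*(75 - 19*x) + y*(-2*x^2 - 109*x + 177) - 108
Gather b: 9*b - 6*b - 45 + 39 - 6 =3*b - 12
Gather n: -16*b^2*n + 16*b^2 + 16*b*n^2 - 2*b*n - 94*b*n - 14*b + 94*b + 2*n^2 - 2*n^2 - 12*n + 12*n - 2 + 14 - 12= 16*b^2 + 16*b*n^2 + 80*b + n*(-16*b^2 - 96*b)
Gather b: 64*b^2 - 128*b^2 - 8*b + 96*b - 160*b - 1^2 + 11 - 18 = -64*b^2 - 72*b - 8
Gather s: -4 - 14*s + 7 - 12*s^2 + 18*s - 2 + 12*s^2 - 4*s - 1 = 0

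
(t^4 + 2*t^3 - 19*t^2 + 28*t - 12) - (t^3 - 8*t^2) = t^4 + t^3 - 11*t^2 + 28*t - 12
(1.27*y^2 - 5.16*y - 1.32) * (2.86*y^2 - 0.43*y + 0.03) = 3.6322*y^4 - 15.3037*y^3 - 1.5183*y^2 + 0.4128*y - 0.0396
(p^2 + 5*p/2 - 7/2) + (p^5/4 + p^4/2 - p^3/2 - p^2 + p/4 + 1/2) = p^5/4 + p^4/2 - p^3/2 + 11*p/4 - 3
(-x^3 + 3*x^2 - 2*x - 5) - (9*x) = -x^3 + 3*x^2 - 11*x - 5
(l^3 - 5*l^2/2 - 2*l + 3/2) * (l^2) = l^5 - 5*l^4/2 - 2*l^3 + 3*l^2/2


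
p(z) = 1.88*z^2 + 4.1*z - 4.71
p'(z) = 3.76*z + 4.1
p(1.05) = 1.67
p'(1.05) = 8.05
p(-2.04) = -5.25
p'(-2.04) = -3.57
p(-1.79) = -6.03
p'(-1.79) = -2.63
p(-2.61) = -2.60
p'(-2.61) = -5.71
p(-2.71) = -2.01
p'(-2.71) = -6.09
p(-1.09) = -6.95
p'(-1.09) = 0.00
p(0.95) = 0.88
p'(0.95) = 7.67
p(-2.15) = -4.83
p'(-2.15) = -3.98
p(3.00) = 24.51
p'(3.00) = 15.38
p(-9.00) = 110.67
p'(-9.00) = -29.74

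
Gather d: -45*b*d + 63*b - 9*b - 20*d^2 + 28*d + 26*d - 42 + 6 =54*b - 20*d^2 + d*(54 - 45*b) - 36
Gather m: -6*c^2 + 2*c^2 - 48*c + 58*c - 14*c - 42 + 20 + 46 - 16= -4*c^2 - 4*c + 8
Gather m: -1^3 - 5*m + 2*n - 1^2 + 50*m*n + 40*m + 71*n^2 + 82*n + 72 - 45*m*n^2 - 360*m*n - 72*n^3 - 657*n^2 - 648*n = m*(-45*n^2 - 310*n + 35) - 72*n^3 - 586*n^2 - 564*n + 70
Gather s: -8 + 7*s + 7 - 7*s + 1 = 0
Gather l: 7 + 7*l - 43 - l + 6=6*l - 30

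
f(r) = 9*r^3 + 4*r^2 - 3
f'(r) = 27*r^2 + 8*r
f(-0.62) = -3.61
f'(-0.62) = 5.42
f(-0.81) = -5.16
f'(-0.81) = 11.23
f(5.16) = 1340.00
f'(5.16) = 760.17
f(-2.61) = -135.77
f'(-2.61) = 163.05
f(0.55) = -0.29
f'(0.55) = 12.57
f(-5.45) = -1341.10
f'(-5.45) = 758.37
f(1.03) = 11.08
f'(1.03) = 36.88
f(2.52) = 166.43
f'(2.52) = 191.62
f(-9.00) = -6240.00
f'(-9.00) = 2115.00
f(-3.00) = -210.00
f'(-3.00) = 219.00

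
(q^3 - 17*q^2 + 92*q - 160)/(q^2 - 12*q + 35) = (q^2 - 12*q + 32)/(q - 7)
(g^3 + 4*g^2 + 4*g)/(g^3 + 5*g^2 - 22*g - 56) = g*(g + 2)/(g^2 + 3*g - 28)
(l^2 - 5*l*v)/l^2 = (l - 5*v)/l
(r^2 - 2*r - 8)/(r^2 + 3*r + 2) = (r - 4)/(r + 1)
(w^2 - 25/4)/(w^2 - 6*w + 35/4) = (2*w + 5)/(2*w - 7)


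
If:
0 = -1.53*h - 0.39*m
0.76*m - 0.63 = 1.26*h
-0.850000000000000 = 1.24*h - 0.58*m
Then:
No Solution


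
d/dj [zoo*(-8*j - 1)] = zoo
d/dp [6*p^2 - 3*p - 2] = 12*p - 3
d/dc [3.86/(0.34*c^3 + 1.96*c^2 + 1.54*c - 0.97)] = (-3.9372*c^2 - 15.1312*c - 5.9444)/(0.34*c^3 + 1.96*c^2 + 1.54*c - 0.97)^2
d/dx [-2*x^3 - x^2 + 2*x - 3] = -6*x^2 - 2*x + 2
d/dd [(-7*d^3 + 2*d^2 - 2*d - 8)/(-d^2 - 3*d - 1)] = (7*d^4 + 42*d^3 + 13*d^2 - 20*d - 22)/(d^4 + 6*d^3 + 11*d^2 + 6*d + 1)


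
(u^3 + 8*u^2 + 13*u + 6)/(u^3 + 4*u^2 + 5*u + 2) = (u + 6)/(u + 2)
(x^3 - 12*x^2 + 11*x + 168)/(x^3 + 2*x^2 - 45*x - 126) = (x - 8)/(x + 6)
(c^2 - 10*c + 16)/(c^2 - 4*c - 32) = (c - 2)/(c + 4)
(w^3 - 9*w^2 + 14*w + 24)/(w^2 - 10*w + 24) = w + 1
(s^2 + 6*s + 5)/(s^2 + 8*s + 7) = (s + 5)/(s + 7)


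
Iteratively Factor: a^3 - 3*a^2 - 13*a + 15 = (a + 3)*(a^2 - 6*a + 5) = (a - 1)*(a + 3)*(a - 5)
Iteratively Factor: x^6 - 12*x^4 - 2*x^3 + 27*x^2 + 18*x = (x - 3)*(x^5 + 3*x^4 - 3*x^3 - 11*x^2 - 6*x) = (x - 3)*(x + 1)*(x^4 + 2*x^3 - 5*x^2 - 6*x) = (x - 3)*(x - 2)*(x + 1)*(x^3 + 4*x^2 + 3*x) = (x - 3)*(x - 2)*(x + 1)*(x + 3)*(x^2 + x) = x*(x - 3)*(x - 2)*(x + 1)*(x + 3)*(x + 1)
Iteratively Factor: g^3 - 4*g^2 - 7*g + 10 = (g + 2)*(g^2 - 6*g + 5) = (g - 1)*(g + 2)*(g - 5)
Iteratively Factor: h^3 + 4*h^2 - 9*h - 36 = (h - 3)*(h^2 + 7*h + 12) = (h - 3)*(h + 4)*(h + 3)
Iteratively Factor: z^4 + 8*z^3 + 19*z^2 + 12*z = (z)*(z^3 + 8*z^2 + 19*z + 12) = z*(z + 1)*(z^2 + 7*z + 12) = z*(z + 1)*(z + 4)*(z + 3)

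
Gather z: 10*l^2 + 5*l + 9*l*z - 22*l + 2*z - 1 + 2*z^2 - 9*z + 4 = 10*l^2 - 17*l + 2*z^2 + z*(9*l - 7) + 3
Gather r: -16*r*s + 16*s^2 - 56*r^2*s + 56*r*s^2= -56*r^2*s + r*(56*s^2 - 16*s) + 16*s^2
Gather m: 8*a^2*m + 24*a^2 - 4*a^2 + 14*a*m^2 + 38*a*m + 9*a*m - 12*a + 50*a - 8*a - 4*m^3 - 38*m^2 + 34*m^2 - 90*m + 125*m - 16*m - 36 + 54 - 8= 20*a^2 + 30*a - 4*m^3 + m^2*(14*a - 4) + m*(8*a^2 + 47*a + 19) + 10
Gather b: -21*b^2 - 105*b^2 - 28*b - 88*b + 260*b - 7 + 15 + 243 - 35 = -126*b^2 + 144*b + 216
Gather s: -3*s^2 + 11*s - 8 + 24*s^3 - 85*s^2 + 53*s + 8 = 24*s^3 - 88*s^2 + 64*s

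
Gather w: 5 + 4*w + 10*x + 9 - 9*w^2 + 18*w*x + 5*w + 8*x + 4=-9*w^2 + w*(18*x + 9) + 18*x + 18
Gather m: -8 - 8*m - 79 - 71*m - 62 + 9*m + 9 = -70*m - 140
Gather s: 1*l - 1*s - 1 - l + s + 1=0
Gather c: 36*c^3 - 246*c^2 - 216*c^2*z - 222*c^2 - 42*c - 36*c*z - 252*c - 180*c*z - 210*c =36*c^3 + c^2*(-216*z - 468) + c*(-216*z - 504)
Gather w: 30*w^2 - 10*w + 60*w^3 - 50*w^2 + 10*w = 60*w^3 - 20*w^2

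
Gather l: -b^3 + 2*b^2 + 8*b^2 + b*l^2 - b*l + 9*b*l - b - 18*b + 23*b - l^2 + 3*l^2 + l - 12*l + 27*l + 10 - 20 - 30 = -b^3 + 10*b^2 + 4*b + l^2*(b + 2) + l*(8*b + 16) - 40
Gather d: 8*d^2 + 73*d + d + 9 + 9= 8*d^2 + 74*d + 18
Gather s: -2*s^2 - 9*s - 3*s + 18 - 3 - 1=-2*s^2 - 12*s + 14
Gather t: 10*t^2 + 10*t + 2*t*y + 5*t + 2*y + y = 10*t^2 + t*(2*y + 15) + 3*y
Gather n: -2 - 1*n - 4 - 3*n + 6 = -4*n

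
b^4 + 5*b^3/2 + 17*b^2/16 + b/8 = b*(b + 1/4)^2*(b + 2)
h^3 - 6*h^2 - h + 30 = (h - 5)*(h - 3)*(h + 2)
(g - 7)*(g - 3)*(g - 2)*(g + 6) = g^4 - 6*g^3 - 31*g^2 + 204*g - 252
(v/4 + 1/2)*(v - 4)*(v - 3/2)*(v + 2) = v^4/4 - 3*v^3/8 - 3*v^2 + v/2 + 6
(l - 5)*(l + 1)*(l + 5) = l^3 + l^2 - 25*l - 25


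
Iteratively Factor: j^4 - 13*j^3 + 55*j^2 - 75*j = (j - 5)*(j^3 - 8*j^2 + 15*j) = (j - 5)^2*(j^2 - 3*j) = j*(j - 5)^2*(j - 3)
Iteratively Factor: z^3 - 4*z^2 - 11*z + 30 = (z - 2)*(z^2 - 2*z - 15) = (z - 2)*(z + 3)*(z - 5)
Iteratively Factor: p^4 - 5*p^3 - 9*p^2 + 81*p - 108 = (p - 3)*(p^3 - 2*p^2 - 15*p + 36) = (p - 3)*(p + 4)*(p^2 - 6*p + 9) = (p - 3)^2*(p + 4)*(p - 3)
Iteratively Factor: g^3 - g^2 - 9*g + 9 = (g + 3)*(g^2 - 4*g + 3) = (g - 3)*(g + 3)*(g - 1)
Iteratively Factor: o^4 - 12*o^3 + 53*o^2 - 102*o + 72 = (o - 2)*(o^3 - 10*o^2 + 33*o - 36) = (o - 4)*(o - 2)*(o^2 - 6*o + 9) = (o - 4)*(o - 3)*(o - 2)*(o - 3)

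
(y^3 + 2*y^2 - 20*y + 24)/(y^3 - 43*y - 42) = (y^2 - 4*y + 4)/(y^2 - 6*y - 7)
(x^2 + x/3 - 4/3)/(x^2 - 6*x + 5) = (x + 4/3)/(x - 5)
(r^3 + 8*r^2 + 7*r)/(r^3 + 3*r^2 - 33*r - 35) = r/(r - 5)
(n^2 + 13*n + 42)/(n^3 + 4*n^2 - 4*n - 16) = (n^2 + 13*n + 42)/(n^3 + 4*n^2 - 4*n - 16)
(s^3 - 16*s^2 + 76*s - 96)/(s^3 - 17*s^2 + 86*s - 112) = (s - 6)/(s - 7)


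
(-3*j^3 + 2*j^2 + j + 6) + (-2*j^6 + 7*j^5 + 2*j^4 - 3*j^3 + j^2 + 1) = -2*j^6 + 7*j^5 + 2*j^4 - 6*j^3 + 3*j^2 + j + 7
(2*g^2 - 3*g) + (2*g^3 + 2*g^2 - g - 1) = 2*g^3 + 4*g^2 - 4*g - 1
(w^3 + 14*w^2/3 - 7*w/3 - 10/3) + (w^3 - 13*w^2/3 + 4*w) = 2*w^3 + w^2/3 + 5*w/3 - 10/3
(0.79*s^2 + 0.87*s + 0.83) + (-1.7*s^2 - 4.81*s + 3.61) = -0.91*s^2 - 3.94*s + 4.44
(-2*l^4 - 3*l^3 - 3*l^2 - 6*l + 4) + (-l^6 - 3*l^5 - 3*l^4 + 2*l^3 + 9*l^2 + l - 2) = -l^6 - 3*l^5 - 5*l^4 - l^3 + 6*l^2 - 5*l + 2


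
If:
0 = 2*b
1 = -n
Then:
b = 0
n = -1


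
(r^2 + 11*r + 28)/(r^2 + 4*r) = (r + 7)/r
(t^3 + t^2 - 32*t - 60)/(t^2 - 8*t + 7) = (t^3 + t^2 - 32*t - 60)/(t^2 - 8*t + 7)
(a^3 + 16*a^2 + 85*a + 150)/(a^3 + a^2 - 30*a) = (a^2 + 10*a + 25)/(a*(a - 5))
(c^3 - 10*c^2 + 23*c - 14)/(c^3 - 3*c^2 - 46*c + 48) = (c^2 - 9*c + 14)/(c^2 - 2*c - 48)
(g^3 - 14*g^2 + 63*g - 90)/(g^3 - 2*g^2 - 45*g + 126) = (g - 5)/(g + 7)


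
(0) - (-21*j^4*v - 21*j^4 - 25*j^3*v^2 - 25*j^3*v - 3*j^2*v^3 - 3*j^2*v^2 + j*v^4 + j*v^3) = 21*j^4*v + 21*j^4 + 25*j^3*v^2 + 25*j^3*v + 3*j^2*v^3 + 3*j^2*v^2 - j*v^4 - j*v^3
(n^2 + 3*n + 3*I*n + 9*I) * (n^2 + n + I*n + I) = n^4 + 4*n^3 + 4*I*n^3 + 16*I*n^2 - 12*n + 12*I*n - 9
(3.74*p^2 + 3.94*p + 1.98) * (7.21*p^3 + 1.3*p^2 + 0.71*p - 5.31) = 26.9654*p^5 + 33.2694*p^4 + 22.0532*p^3 - 14.488*p^2 - 19.5156*p - 10.5138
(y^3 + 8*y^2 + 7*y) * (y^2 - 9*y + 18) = y^5 - y^4 - 47*y^3 + 81*y^2 + 126*y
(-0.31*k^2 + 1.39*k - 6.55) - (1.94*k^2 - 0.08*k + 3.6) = -2.25*k^2 + 1.47*k - 10.15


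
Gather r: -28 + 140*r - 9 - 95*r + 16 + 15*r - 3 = 60*r - 24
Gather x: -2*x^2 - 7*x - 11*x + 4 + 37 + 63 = -2*x^2 - 18*x + 104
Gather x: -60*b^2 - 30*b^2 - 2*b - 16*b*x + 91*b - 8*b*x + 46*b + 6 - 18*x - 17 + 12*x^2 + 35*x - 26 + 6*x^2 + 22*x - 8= -90*b^2 + 135*b + 18*x^2 + x*(39 - 24*b) - 45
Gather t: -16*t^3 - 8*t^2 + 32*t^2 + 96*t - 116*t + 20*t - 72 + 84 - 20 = -16*t^3 + 24*t^2 - 8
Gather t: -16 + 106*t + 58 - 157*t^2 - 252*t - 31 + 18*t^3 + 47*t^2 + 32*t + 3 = 18*t^3 - 110*t^2 - 114*t + 14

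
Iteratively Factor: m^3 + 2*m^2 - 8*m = (m)*(m^2 + 2*m - 8) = m*(m - 2)*(m + 4)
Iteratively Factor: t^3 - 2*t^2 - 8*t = (t + 2)*(t^2 - 4*t) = (t - 4)*(t + 2)*(t)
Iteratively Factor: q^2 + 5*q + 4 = (q + 1)*(q + 4)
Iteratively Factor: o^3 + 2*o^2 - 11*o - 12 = (o - 3)*(o^2 + 5*o + 4) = (o - 3)*(o + 1)*(o + 4)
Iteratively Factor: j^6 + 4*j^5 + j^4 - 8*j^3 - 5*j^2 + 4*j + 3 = (j + 1)*(j^5 + 3*j^4 - 2*j^3 - 6*j^2 + j + 3) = (j + 1)*(j + 3)*(j^4 - 2*j^2 + 1) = (j + 1)^2*(j + 3)*(j^3 - j^2 - j + 1) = (j + 1)^3*(j + 3)*(j^2 - 2*j + 1) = (j - 1)*(j + 1)^3*(j + 3)*(j - 1)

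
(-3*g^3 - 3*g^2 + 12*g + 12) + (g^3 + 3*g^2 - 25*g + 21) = -2*g^3 - 13*g + 33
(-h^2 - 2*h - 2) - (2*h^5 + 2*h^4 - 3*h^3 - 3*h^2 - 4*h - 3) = -2*h^5 - 2*h^4 + 3*h^3 + 2*h^2 + 2*h + 1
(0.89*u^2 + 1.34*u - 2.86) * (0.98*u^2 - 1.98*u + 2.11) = 0.8722*u^4 - 0.449*u^3 - 3.5781*u^2 + 8.4902*u - 6.0346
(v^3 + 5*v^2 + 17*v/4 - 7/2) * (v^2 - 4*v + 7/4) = v^5 + v^4 - 14*v^3 - 47*v^2/4 + 343*v/16 - 49/8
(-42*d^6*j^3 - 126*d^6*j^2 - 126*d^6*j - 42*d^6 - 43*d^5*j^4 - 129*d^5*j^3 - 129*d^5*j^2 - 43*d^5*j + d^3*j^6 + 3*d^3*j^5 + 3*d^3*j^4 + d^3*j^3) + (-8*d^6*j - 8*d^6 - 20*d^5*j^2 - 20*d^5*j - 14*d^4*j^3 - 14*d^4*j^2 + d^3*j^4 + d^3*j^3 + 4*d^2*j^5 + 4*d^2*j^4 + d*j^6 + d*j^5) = -42*d^6*j^3 - 126*d^6*j^2 - 134*d^6*j - 50*d^6 - 43*d^5*j^4 - 129*d^5*j^3 - 149*d^5*j^2 - 63*d^5*j - 14*d^4*j^3 - 14*d^4*j^2 + d^3*j^6 + 3*d^3*j^5 + 4*d^3*j^4 + 2*d^3*j^3 + 4*d^2*j^5 + 4*d^2*j^4 + d*j^6 + d*j^5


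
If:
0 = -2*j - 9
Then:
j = -9/2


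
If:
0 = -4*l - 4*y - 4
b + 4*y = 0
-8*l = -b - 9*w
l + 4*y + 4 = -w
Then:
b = 76/23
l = -4/23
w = -12/23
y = -19/23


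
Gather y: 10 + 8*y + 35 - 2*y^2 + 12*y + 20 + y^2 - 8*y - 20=-y^2 + 12*y + 45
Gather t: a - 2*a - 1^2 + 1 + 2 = 2 - a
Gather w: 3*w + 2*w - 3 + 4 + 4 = 5*w + 5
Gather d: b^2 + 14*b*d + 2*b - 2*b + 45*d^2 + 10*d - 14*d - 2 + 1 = b^2 + 45*d^2 + d*(14*b - 4) - 1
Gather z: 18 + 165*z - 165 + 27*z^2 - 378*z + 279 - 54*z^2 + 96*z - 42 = -27*z^2 - 117*z + 90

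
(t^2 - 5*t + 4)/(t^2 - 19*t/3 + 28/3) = 3*(t - 1)/(3*t - 7)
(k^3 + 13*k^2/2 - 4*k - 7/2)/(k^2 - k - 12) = (-k^3 - 13*k^2/2 + 4*k + 7/2)/(-k^2 + k + 12)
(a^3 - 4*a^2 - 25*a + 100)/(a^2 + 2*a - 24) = (a^2 - 25)/(a + 6)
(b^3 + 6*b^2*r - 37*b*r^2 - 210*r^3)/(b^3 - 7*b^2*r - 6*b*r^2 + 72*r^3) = (-b^2 - 12*b*r - 35*r^2)/(-b^2 + b*r + 12*r^2)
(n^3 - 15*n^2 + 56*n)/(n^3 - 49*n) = (n - 8)/(n + 7)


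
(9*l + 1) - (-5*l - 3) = 14*l + 4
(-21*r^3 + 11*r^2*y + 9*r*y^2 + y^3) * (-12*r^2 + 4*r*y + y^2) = 252*r^5 - 216*r^4*y - 85*r^3*y^2 + 35*r^2*y^3 + 13*r*y^4 + y^5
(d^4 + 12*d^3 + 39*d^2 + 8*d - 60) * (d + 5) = d^5 + 17*d^4 + 99*d^3 + 203*d^2 - 20*d - 300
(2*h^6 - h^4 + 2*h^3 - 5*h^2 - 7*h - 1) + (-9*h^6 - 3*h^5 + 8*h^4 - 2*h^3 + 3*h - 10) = -7*h^6 - 3*h^5 + 7*h^4 - 5*h^2 - 4*h - 11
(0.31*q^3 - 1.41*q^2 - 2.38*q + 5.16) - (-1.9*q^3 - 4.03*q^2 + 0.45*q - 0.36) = 2.21*q^3 + 2.62*q^2 - 2.83*q + 5.52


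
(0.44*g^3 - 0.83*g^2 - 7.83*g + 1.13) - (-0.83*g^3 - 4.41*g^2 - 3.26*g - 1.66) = 1.27*g^3 + 3.58*g^2 - 4.57*g + 2.79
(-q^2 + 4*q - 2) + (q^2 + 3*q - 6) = 7*q - 8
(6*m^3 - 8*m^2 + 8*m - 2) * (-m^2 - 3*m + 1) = -6*m^5 - 10*m^4 + 22*m^3 - 30*m^2 + 14*m - 2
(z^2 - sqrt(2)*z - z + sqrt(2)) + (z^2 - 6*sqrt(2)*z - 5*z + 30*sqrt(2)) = 2*z^2 - 7*sqrt(2)*z - 6*z + 31*sqrt(2)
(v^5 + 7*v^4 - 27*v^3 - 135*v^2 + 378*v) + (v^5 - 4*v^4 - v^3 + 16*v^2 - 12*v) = 2*v^5 + 3*v^4 - 28*v^3 - 119*v^2 + 366*v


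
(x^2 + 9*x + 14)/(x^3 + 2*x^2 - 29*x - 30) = (x^2 + 9*x + 14)/(x^3 + 2*x^2 - 29*x - 30)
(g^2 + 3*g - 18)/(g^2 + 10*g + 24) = (g - 3)/(g + 4)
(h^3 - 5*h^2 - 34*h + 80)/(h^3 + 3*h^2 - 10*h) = (h - 8)/h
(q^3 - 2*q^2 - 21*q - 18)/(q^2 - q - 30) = (q^2 + 4*q + 3)/(q + 5)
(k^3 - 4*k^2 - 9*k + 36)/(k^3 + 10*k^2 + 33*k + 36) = (k^2 - 7*k + 12)/(k^2 + 7*k + 12)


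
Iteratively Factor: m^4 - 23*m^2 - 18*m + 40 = (m + 2)*(m^3 - 2*m^2 - 19*m + 20) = (m - 1)*(m + 2)*(m^2 - m - 20) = (m - 5)*(m - 1)*(m + 2)*(m + 4)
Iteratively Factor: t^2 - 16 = (t + 4)*(t - 4)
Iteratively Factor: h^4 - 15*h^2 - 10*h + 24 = (h + 2)*(h^3 - 2*h^2 - 11*h + 12) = (h - 4)*(h + 2)*(h^2 + 2*h - 3) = (h - 4)*(h + 2)*(h + 3)*(h - 1)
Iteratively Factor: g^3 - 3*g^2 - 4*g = (g - 4)*(g^2 + g) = (g - 4)*(g + 1)*(g)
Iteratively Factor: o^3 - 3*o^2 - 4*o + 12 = (o - 3)*(o^2 - 4) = (o - 3)*(o - 2)*(o + 2)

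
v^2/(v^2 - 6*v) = v/(v - 6)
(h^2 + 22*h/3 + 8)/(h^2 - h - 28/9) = 3*(h + 6)/(3*h - 7)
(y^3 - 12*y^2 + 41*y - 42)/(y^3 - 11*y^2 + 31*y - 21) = (y - 2)/(y - 1)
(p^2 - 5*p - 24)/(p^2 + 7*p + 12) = (p - 8)/(p + 4)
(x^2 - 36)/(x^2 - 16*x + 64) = (x^2 - 36)/(x^2 - 16*x + 64)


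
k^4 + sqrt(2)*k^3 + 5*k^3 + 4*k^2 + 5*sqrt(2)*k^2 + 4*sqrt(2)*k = k*(k + 1)*(k + 4)*(k + sqrt(2))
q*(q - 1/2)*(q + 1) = q^3 + q^2/2 - q/2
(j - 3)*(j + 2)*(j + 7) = j^3 + 6*j^2 - 13*j - 42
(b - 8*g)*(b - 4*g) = b^2 - 12*b*g + 32*g^2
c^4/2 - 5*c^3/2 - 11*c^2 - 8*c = c*(c/2 + 1/2)*(c - 8)*(c + 2)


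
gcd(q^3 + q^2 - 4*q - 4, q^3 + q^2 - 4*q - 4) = q^3 + q^2 - 4*q - 4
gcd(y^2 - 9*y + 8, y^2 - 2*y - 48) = y - 8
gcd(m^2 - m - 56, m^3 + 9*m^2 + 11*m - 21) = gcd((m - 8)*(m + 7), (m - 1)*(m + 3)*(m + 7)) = m + 7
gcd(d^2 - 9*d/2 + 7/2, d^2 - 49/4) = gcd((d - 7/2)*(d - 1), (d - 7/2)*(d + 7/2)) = d - 7/2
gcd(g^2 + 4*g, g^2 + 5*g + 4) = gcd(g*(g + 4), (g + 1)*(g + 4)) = g + 4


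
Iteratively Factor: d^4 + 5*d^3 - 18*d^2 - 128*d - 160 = (d - 5)*(d^3 + 10*d^2 + 32*d + 32) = (d - 5)*(d + 2)*(d^2 + 8*d + 16) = (d - 5)*(d + 2)*(d + 4)*(d + 4)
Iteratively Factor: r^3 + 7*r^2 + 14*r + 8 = (r + 1)*(r^2 + 6*r + 8) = (r + 1)*(r + 2)*(r + 4)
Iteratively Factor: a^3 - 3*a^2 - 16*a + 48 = (a - 3)*(a^2 - 16) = (a - 4)*(a - 3)*(a + 4)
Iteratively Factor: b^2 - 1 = (b - 1)*(b + 1)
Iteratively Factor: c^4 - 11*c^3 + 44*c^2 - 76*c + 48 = (c - 2)*(c^3 - 9*c^2 + 26*c - 24) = (c - 4)*(c - 2)*(c^2 - 5*c + 6) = (c - 4)*(c - 3)*(c - 2)*(c - 2)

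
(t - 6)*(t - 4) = t^2 - 10*t + 24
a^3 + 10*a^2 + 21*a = a*(a + 3)*(a + 7)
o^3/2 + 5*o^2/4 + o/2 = o*(o/2 + 1)*(o + 1/2)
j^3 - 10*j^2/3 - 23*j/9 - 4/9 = (j - 4)*(j + 1/3)^2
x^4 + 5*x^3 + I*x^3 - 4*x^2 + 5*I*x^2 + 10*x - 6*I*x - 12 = (x - 1)*(x + 6)*(x - I)*(x + 2*I)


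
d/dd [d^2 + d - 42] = 2*d + 1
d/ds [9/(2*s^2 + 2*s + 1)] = 18*(-2*s - 1)/(2*s^2 + 2*s + 1)^2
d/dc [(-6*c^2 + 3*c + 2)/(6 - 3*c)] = 2*(3*c^2 - 12*c + 4)/(3*(c^2 - 4*c + 4))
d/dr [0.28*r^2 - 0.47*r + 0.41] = 0.56*r - 0.47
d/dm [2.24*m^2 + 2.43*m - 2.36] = 4.48*m + 2.43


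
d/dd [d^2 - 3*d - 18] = 2*d - 3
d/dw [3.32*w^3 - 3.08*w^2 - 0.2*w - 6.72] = 9.96*w^2 - 6.16*w - 0.2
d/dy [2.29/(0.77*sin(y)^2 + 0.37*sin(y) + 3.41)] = -(3.5266*sin(y) + 0.8473)*cos(y)/(0.77*sin(y)^2 + 0.37*sin(y) + 3.41)^2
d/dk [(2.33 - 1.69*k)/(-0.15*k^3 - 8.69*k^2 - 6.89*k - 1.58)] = (-0.507*k^3 - 13.6376*k^2 + 40.4954*k + 18.7239)/(0.0225*k^6 + 2.607*k^5 + 77.5831*k^4 + 120.2222*k^3 + 74.9325*k^2 + 21.7724*k + 2.4964)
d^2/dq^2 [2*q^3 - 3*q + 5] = 12*q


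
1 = 1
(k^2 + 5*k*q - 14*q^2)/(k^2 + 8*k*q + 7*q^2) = (k - 2*q)/(k + q)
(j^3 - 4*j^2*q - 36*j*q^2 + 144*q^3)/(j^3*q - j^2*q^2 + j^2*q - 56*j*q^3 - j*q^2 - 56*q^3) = (-j^3 + 4*j^2*q + 36*j*q^2 - 144*q^3)/(q*(-j^3 + j^2*q - j^2 + 56*j*q^2 + j*q + 56*q^2))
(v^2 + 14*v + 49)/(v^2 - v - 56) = (v + 7)/(v - 8)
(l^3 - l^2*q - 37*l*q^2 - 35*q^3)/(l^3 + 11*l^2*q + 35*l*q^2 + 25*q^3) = (l - 7*q)/(l + 5*q)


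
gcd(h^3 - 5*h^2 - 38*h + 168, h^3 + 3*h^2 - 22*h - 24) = h^2 + 2*h - 24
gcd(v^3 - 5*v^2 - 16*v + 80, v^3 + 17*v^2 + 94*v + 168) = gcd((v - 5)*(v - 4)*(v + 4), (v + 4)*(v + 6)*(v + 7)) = v + 4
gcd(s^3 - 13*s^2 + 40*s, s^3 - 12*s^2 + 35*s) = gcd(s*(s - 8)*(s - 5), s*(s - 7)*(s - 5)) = s^2 - 5*s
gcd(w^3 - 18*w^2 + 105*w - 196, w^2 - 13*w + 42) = w - 7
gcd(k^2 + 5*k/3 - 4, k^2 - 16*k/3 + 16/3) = k - 4/3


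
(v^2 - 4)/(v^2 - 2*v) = (v + 2)/v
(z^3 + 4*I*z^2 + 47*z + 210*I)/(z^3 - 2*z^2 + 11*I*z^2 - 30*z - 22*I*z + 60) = (z - 7*I)/(z - 2)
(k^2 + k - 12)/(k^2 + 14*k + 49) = (k^2 + k - 12)/(k^2 + 14*k + 49)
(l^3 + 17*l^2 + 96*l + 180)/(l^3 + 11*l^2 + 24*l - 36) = (l + 5)/(l - 1)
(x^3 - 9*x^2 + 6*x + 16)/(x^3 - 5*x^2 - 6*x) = (x^2 - 10*x + 16)/(x*(x - 6))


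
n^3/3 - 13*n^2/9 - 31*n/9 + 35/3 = (n/3 + 1)*(n - 5)*(n - 7/3)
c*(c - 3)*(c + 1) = c^3 - 2*c^2 - 3*c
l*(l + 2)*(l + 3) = l^3 + 5*l^2 + 6*l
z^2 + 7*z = z*(z + 7)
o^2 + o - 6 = (o - 2)*(o + 3)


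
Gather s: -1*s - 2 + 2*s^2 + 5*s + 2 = 2*s^2 + 4*s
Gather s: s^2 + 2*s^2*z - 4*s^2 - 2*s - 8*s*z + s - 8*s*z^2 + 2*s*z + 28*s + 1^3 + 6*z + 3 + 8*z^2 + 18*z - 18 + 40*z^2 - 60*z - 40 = s^2*(2*z - 3) + s*(-8*z^2 - 6*z + 27) + 48*z^2 - 36*z - 54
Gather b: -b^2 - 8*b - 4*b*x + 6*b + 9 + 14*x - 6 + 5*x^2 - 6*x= -b^2 + b*(-4*x - 2) + 5*x^2 + 8*x + 3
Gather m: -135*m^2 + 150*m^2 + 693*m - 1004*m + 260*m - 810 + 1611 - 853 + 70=15*m^2 - 51*m + 18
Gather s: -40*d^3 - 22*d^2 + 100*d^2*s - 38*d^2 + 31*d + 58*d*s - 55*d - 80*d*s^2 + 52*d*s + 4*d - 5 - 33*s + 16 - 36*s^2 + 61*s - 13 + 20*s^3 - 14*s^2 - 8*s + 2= -40*d^3 - 60*d^2 - 20*d + 20*s^3 + s^2*(-80*d - 50) + s*(100*d^2 + 110*d + 20)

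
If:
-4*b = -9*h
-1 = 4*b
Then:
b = -1/4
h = -1/9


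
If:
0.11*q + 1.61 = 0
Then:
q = -14.64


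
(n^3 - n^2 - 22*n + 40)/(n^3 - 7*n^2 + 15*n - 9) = (n^3 - n^2 - 22*n + 40)/(n^3 - 7*n^2 + 15*n - 9)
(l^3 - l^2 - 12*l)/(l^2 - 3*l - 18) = l*(l - 4)/(l - 6)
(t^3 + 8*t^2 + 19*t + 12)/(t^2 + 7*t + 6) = (t^2 + 7*t + 12)/(t + 6)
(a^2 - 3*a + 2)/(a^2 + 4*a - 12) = (a - 1)/(a + 6)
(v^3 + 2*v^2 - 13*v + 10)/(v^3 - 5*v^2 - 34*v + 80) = (v - 1)/(v - 8)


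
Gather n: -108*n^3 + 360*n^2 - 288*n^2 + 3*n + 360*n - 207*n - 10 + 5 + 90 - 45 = -108*n^3 + 72*n^2 + 156*n + 40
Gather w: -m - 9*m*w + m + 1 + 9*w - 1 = w*(9 - 9*m)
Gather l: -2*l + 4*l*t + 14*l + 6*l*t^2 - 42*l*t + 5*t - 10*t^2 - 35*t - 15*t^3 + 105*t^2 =l*(6*t^2 - 38*t + 12) - 15*t^3 + 95*t^2 - 30*t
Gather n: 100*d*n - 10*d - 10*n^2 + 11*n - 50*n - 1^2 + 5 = -10*d - 10*n^2 + n*(100*d - 39) + 4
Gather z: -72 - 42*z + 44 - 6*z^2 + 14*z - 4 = -6*z^2 - 28*z - 32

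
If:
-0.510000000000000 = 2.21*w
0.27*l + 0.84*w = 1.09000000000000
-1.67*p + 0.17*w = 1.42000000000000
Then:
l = 4.75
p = -0.87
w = -0.23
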